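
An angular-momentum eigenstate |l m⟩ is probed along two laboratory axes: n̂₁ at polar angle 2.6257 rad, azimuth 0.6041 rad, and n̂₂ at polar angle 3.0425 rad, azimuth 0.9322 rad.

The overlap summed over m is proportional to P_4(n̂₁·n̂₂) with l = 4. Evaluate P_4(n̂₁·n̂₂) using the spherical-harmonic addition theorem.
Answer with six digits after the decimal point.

Term-by-term m-sum for l=4 (normalisation 4π/9 = 1.396263):
  m=-4: -0.01961 + 0.01738j × -0.00004 + 0.00002j = 0.00000 - 0.00000j  (running Σ = 0.00000 - 0.00000j)
  m=-3: 0.03126 - 0.12691j × 0.00113 + 0.00041j = 0.00009 - 0.00013j  (running Σ = 0.00009 - 0.00013j)
  m=-2: 0.12406 + 0.32703j × -0.00562 - 0.01859j = 0.00538 - 0.00414j  (running Σ = 0.00547 - 0.00428j)
  m=-1: -0.38369 - 0.26481j × -0.10914 + 0.14702j = 0.08081 - 0.02751j  (running Σ = 0.08628 - 0.03178j)
  m=0: 0.03581 + 0.00000j × 0.80523 + 0.00000j = 0.02884 + 0.00000j  (running Σ = 0.11512 - 0.03178j)
  m=1: 0.38369 - 0.26481j × 0.10914 + 0.14702j = 0.08081 + 0.02751j  (running Σ = 0.19592 - 0.00428j)
  m=2: 0.12406 - 0.32703j × -0.00562 + 0.01859j = 0.00538 + 0.00414j  (running Σ = 0.20131 - 0.00013j)
  m=3: -0.03126 - 0.12691j × -0.00113 + 0.00041j = 0.00009 + 0.00013j  (running Σ = 0.20139 - 0.00000j)
  m=4: -0.01961 - 0.01738j × -0.00004 - 0.00002j = 0.00000 + 0.00000j  (running Σ = 0.20139 + 0.00000j)
Accumulated sum 0.20139 + 0.00000j; after 4π/(2l+1) scaling, 0.28120 + 0.00000j ⇒ P_4 = 0.281199

0.281199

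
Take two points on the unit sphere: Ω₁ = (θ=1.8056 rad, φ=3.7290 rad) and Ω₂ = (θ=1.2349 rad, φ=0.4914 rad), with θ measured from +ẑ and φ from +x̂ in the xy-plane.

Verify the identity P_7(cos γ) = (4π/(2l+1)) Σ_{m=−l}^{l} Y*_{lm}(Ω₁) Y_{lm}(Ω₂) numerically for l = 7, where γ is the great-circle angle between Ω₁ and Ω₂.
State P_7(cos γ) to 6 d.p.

Summing Y*_{l m}(θ₁,φ₁)·Y_{l m}(θ₂,φ₂) over m ∈ [−7, 7]; prefactor 4π/(2·7+1) = 0.837758:
  m=-7: Y*=(0.232559, 0.339539)  Y=(-0.319577, 0.098229)  product (-0.107673, -0.085665)
  m=-6: Y*=(0.341693, 0.137608)  Y=(-0.428618, -0.083852)  product (-0.134917, -0.087633)
  m=-5: Y*=(-0.092644, 0.019220)  Y=(-0.087932, -0.071778)  product (0.009526, 0.004960)
  m=-4: Y*=(-0.246398, 0.249655)  Y=(0.117354, 0.281641)  product (-0.099229, -0.040098)
  m=-3: Y*=(-0.002971, 0.015330)  Y=(-0.022293, 0.230066)  product (-0.003461, -0.001025)
  m=-2: Y*=(-0.125697, -0.300664)  Y=(0.120783, -0.181176)  product (-0.069655, -0.013542)
  m=-1: Y*=(-0.047828, -0.031844)  Y=(0.232584, -0.124476)  product (-0.015088, -0.001453)
  m=+0: Y*=(0.316336, -0.000000)  Y=(-0.189208, 0.000000)  product (-0.059853, 0.000000)
  m=+1: Y*=(0.047828, -0.031844)  Y=(-0.232584, -0.124476)  product (-0.015088, 0.001453)
  m=+2: Y*=(-0.125697, 0.300664)  Y=(0.120783, 0.181176)  product (-0.069655, 0.013542)
  m=+3: Y*=(0.002971, 0.015330)  Y=(0.022293, 0.230066)  product (-0.003461, 0.001025)
  m=+4: Y*=(-0.246398, -0.249655)  Y=(0.117354, -0.281641)  product (-0.099229, 0.040098)
  m=+5: Y*=(0.092644, 0.019220)  Y=(0.087932, -0.071778)  product (0.009526, -0.004960)
  m=+6: Y*=(0.341693, -0.137608)  Y=(-0.428618, 0.083852)  product (-0.134917, 0.087633)
  m=+7: Y*=(-0.232559, 0.339539)  Y=(0.319577, 0.098229)  product (-0.107673, 0.085665)
Accumulated sum (-0.900848, -0.000000); after 4π/(2l+1) scaling, (-0.754692, -0.000000) ⇒ P_7 = -0.754692

-0.754692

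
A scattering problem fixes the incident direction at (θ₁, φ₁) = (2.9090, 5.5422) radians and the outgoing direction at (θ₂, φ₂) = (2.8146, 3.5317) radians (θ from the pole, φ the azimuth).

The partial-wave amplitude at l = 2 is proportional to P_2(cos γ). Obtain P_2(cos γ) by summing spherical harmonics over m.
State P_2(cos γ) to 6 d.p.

Addition theorem: P_2(cos γ) = (4π/5) Σ_m Y*_{lm}(Ω₁) Y_{lm}(Ω₂), m = −2…2:
  term(m=-2) = (-0.000521, -0.000630)   from Y*(Ω₁)=(0.001821, -0.020442), Y(Ω₂)=(0.028324, -0.028032)
  term(m=-1) = (-0.017333, 0.036846)   from Y*(Ω₁)=(-0.127845, 0.116965), Y(Ω₂)=(0.217336, -0.089364)
  term(m=+0) = (0.309511, 0.000000)   from Y*(Ω₁)=(0.580512, -0.000000), Y(Ω₂)=(0.533169, 0.000000)
  term(m=+1) = (-0.017333, -0.036846)   from Y*(Ω₁)=(0.127845, 0.116965), Y(Ω₂)=(-0.217336, -0.089364)
  term(m=+2) = (-0.000521, 0.000630)   from Y*(Ω₁)=(0.001821, 0.020442), Y(Ω₂)=(0.028324, 0.028032)
Total Σ_m = (0.273802, 0.000000). Multiply by 2.513274: (0.688140, 0.000000). P_2(cos γ) = 0.688140

0.688140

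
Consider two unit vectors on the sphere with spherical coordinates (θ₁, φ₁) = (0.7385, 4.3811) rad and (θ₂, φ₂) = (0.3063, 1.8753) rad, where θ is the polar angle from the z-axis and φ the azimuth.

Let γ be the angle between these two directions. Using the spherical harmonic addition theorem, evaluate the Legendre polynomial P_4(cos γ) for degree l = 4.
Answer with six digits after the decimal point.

-0.348729

Expand P_4 via completeness: Σ_{m} conj(Y_{4,m}) at Ω₁ times Y_{4,m} at Ω₂ —
  term(m=-4) = -0.000275-0.000187i   from Y*(Ω₁)=+0.022100-0.088152i, Y(Ω₂)=+0.001264-0.003433i
  term(m=-3) = +0.003051+0.008720i   from Y*(Ω₁)=+0.236661+0.154016i, Y(Ω₂)=+0.025902+0.019990i
  term(m=-2) = +0.020614-0.066826i   from Y*(Ω₁)=-0.337979+0.263706i, Y(Ω₂)=-0.133806+0.093322i
  term(m=-1) = -0.071760+0.052961i   from Y*(Ω₁)=-0.063410-0.184351i, Y(Ω₂)=-0.137162-0.436436i
  term(m=+0) = -0.153020-0.000000i   from Y*(Ω₁)=-0.310914-0.000000i, Y(Ω₂)=+0.492162+0.000000i
  term(m=+1) = -0.071760-0.052961i   from Y*(Ω₁)=+0.063410-0.184351i, Y(Ω₂)=+0.137162-0.436436i
  term(m=+2) = +0.020614+0.066826i   from Y*(Ω₁)=-0.337979-0.263706i, Y(Ω₂)=-0.133806-0.093322i
  term(m=+3) = +0.003051-0.008720i   from Y*(Ω₁)=-0.236661+0.154016i, Y(Ω₂)=-0.025902+0.019990i
  term(m=+4) = -0.000275+0.000187i   from Y*(Ω₁)=+0.022100+0.088152i, Y(Ω₂)=+0.001264+0.003433i
Σ over m = -0.249759+0.000000i; ×(4π/9) → -0.348729+0.000000i. Real part: -0.348729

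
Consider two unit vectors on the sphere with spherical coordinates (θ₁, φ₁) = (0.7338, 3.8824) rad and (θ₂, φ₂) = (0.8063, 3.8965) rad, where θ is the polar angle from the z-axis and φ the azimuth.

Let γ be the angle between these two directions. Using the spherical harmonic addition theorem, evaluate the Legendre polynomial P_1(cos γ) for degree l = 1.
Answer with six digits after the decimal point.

0.997325

Term-by-term m-sum for l=1 (normalisation 4π/3 = 4.188790):
  [-1]  conj(Y_{1,-1})(Ω₁) = -0.170738-0.156152i ; Y_{1,-1}(Ω₂) = -0.181613+0.170863i ; Δ = +0.057689-0.000813i
  [+0]  conj(Y_{1,0})(Ω₁) = +0.362853-0.000000i ; Y_{1,0}(Ω₂) = +0.338198+0.000000i ; Δ = +0.122716+0.000000i
  [+1]  conj(Y_{1,1})(Ω₁) = +0.170738-0.156152i ; Y_{1,1}(Ω₂) = +0.181613+0.170863i ; Δ = +0.057689+0.000813i
Σ over m = +0.238094+0.000000i; ×(4π/3) → +0.997325+0.000000i. Real part: 0.997325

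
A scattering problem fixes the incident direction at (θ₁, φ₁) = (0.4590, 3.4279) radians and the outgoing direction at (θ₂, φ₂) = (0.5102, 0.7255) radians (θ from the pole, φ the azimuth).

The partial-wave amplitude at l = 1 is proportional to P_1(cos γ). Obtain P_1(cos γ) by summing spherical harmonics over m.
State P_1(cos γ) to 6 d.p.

0.586493

Term-by-term m-sum for l=1 (normalisation 4π/3 = 4.188790):
  m=-1: Y*=-0.146841-0.043229i  Y=+0.126233-0.111949i  product -0.023376+0.010982i
  m=+0: Y*=+0.438030-0.000000i  Y=+0.426377+0.000000i  product +0.186766+0.000000i
  m=+1: Y*=+0.146841-0.043229i  Y=-0.126233-0.111949i  product -0.023376-0.010982i
Accumulated sum +0.140015+0.000000i; after 4π/(2l+1) scaling, +0.586493+0.000000i ⇒ P_1 = 0.586493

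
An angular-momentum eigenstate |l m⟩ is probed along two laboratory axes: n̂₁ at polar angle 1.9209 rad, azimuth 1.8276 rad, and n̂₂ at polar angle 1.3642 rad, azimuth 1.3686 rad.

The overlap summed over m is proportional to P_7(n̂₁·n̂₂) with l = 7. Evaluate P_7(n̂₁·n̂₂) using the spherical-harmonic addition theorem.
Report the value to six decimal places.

-0.049950

Term-by-term m-sum for l=7 (normalisation 4π/15 = 0.837758):
  m=-7: Y*=0.31440 + 0.07256j  Y=-0.42500 + 0.06659j  product -0.13845 - 0.00990j
  m=-6: Y*=0.01321 + 0.44065j  Y=-0.11809 - 0.31601j  product 0.13769 - 0.05621j
  m=-5: Y*=-0.13626 + 0.04018j  Y=-0.12649 + 0.07927j  product 0.01405 - 0.01588j
  m=-4: Y*=0.14905 + 0.24665j  Y=-0.23393 - 0.24513j  product 0.02559 - 0.09424j
  m=-3: Y*=-0.17788 + 0.18329j  Y=-0.02815 + 0.04057j  product -0.00243 - 0.01238j
  m=-2: Y*=0.16654 + 0.09395j  Y=-0.30029 - 0.12852j  product -0.03794 - 0.04962j
  m=-1: Y*=-0.07208 + 0.27447j  Y=-0.00206 + 0.01004j  product -0.00261 - 0.00129j
  m=+0: Y*=0.16007 + 0.00000j  Y=-0.32133 + 0.00000j  product -0.05144 + 0.00000j
  m=+1: Y*=0.07208 + 0.27447j  Y=0.00206 + 0.01004j  product -0.00261 + 0.00129j
  m=+2: Y*=0.16654 - 0.09395j  Y=-0.30029 + 0.12852j  product -0.03794 + 0.04962j
  m=+3: Y*=0.17788 + 0.18329j  Y=0.02815 + 0.04057j  product -0.00243 + 0.01238j
  m=+4: Y*=0.14905 - 0.24665j  Y=-0.23393 + 0.24513j  product 0.02559 + 0.09424j
  m=+5: Y*=0.13626 + 0.04018j  Y=0.12649 + 0.07927j  product 0.01405 + 0.01588j
  m=+6: Y*=0.01321 - 0.44065j  Y=-0.11809 + 0.31601j  product 0.13769 + 0.05621j
  m=+7: Y*=-0.31440 + 0.07256j  Y=0.42500 + 0.06659j  product -0.13845 + 0.00990j
Accumulated sum -0.05962 + 0.00000j; after 4π/(2l+1) scaling, -0.04995 + 0.00000j ⇒ P_7 = -0.049950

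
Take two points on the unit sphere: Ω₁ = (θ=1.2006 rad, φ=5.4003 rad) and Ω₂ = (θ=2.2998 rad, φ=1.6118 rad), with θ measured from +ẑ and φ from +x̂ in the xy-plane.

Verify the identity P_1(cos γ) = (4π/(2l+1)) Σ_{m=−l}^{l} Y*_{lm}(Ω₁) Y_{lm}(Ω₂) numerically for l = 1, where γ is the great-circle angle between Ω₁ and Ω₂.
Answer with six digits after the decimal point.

-0.795830

Expand P_1 via completeness: Σ_{m} conj(Y_{1,m}) at Ω₁ times Y_{1,m} at Ω₂ —
  m=-1: Y*=+0.204502-0.248838i  Y=-0.010563-0.257466i  product -0.066227-0.050024i
  m=+0: Y*=+0.176776-0.000000i  Y=-0.325471+0.000000i  product -0.057535+0.000000i
  m=+1: Y*=-0.204502-0.248838i  Y=+0.010563-0.257466i  product -0.066227+0.050024i
Σ over m = -0.189990+0.000000i; ×(4π/3) → -0.795830+0.000000i. Real part: -0.795830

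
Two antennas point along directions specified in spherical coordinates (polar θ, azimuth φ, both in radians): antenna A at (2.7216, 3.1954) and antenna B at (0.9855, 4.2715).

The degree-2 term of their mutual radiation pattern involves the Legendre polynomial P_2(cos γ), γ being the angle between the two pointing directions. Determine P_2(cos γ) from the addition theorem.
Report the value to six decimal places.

-0.323454

Term-by-term m-sum for l=2 (normalisation 4π/5 = 2.513274):
  m=-2: Y*=0.06385 + 0.00690j  Y=-0.17063 - 0.20716j  product -0.00947 - 0.01440j
  m=-1: Y*=0.28722 + 0.01547j  Y=-0.15181 + 0.32173j  product -0.04858 + 0.09006j
  m=+0: Y*=0.47347 + 0.00000j  Y=-0.02662 + 0.00000j  product -0.01260 + 0.00000j
  m=+1: Y*=-0.28722 + 0.01547j  Y=0.15181 + 0.32173j  product -0.04858 - 0.09006j
  m=+2: Y*=0.06385 - 0.00690j  Y=-0.17063 + 0.20716j  product -0.00947 + 0.01440j
Σ over m = -0.12870 + 0.00000j; ×(4π/5) → -0.32345 + 0.00000j. Real part: -0.323454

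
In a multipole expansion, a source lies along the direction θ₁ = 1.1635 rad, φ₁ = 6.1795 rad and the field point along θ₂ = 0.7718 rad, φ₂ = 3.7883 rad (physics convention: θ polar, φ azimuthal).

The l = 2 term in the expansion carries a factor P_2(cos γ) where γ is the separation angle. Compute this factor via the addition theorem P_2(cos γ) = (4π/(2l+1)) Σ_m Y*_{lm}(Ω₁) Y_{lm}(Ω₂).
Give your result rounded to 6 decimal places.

-0.448942

Addition theorem: P_2(cos γ) = (4π/5) Σ_m Y*_{lm}(Ω₁) Y_{lm}(Ω₂), m = −2…2:
  term(m=-2) = (0.004280, -0.061037)   from Y*(Ω₁)=(0.318684, -0.067050), Y(Ω₂)=(0.051450, -0.180703)
  term(m=-1) = (-0.079360, 0.073989)   from Y*(Ω₁)=(0.279485, -0.029083), Y(Ω₂)=(-0.308161, 0.232668)
  term(m=+0) = (-0.028470, -0.000000)   from Y*(Ω₁)=(-0.166920, -0.000000), Y(Ω₂)=(0.170560, 0.000000)
  term(m=+1) = (-0.079360, -0.073989)   from Y*(Ω₁)=(-0.279485, -0.029083), Y(Ω₂)=(0.308161, 0.232668)
  term(m=+2) = (0.004280, 0.061037)   from Y*(Ω₁)=(0.318684, 0.067050), Y(Ω₂)=(0.051450, 0.180703)
Total Σ_m = (-0.178629, 0.000000). Multiply by 2.513274: (-0.448942, 0.000000). P_2(cos γ) = -0.448942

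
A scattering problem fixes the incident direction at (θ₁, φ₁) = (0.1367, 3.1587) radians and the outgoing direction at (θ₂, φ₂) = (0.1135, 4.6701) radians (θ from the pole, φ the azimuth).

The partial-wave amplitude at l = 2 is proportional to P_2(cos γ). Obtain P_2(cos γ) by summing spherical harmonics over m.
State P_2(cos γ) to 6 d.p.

0.955967

Addition theorem: P_2(cos γ) = (4π/5) Σ_m Y*_{lm}(Ω₁) Y_{lm}(Ω₂), m = −2…2:
  m=-2: +0.007169+0.000245i × -0.004937-0.000419i = -0.000035-0.000004i  (running Σ = -0.000035-0.000004i)
  m=-1: -0.104281-0.001784i × -0.003675+0.086855i = +0.000538-0.009051i  (running Σ = +0.000503-0.009055i)
  m=0: +0.613212-0.000000i × +0.618647+0.000000i = +0.379361+0.000000i  (running Σ = +0.379864-0.009055i)
  m=1: +0.104281-0.001784i × +0.003675+0.086855i = +0.000538+0.009051i  (running Σ = +0.380403-0.000004i)
  m=2: +0.007169-0.000245i × -0.004937+0.000419i = -0.000035+0.000004i  (running Σ = +0.380367+0.000000i)
Σ over m = +0.380367+0.000000i; ×(4π/5) → +0.955967+0.000000i. Real part: 0.955967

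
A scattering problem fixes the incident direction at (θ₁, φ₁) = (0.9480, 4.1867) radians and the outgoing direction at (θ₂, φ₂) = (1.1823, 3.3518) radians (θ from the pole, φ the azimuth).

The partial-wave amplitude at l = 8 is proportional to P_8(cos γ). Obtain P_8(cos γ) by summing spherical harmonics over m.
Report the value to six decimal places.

Summing Y*_{l m}(θ₁,φ₁)·Y_{l m}(θ₂,φ₂) over m ∈ [−8, 8]; prefactor 4π/(2·8+1) = 0.739198:
  [-8]  conj(Y_{8,-8})(Ω₁) = (-0.047406, 0.085375) ; Y_{8,-8}(Ω₂) = (-0.030690, -0.275695) ; Δ = (0.024992, 0.010449)
  [-7]  conj(Y_{8,-7})(Ω₁) = (-0.143797, -0.240856) ; Y_{8,-7}(Ω₂) = (-0.045044, 0.451915) ; Δ = (0.115324, -0.054135)
  [-6]  conj(Y_{8,-6})(Ω₁) = (0.443561, -0.005563) ; Y_{8,-6}(Ω₂) = (0.083026, -0.259591) ; Δ = (0.035383, -0.115607)
  [-5]  conj(Y_{8,-5})(Ω₁) = (-0.173190, 0.307348) ; Y_{8,-5}(Ω₂) = (0.088048, -0.153865) ; Δ = (0.032041, 0.053709)
  [-4]  conj(Y_{8,-4})(Ω₁) = (0.024009, 0.040794) ; Y_{8,-4}(Ω₂) = (-0.230436, 0.257512) ; Δ = (-0.016038, -0.003218)
  [-3]  conj(Y_{8,-3})(Ω₁) = (-0.363527, 0.002280) ; Y_{8,-3}(Ω₂) = (-0.015312, 0.011179) ; Δ = (0.005541, -0.004099)
  [-2]  conj(Y_{8,-2})(Ω₁) = (0.073304, -0.128202) ; Y_{8,-2}(Ω₂) = (0.306021, -0.136813) ; Δ = (0.004893, -0.049261)
  [-1]  conj(Y_{8,-1})(Ω₁) = (-0.151692, -0.261475) ; Y_{8,-1}(Ω₂) = (-0.046147, 0.009846) ; Δ = (0.009575, 0.010573)
  [+0]  conj(Y_{8,0})(Ω₁) = (0.196782, -0.000000) ; Y_{8,0}(Ω₂) = (-0.325971, 0.000000) ; Δ = (-0.064145, 0.000000)
  [+1]  conj(Y_{8,1})(Ω₁) = (0.151692, -0.261475) ; Y_{8,1}(Ω₂) = (0.046147, 0.009846) ; Δ = (0.009575, -0.010573)
  [+2]  conj(Y_{8,2})(Ω₁) = (0.073304, 0.128202) ; Y_{8,2}(Ω₂) = (0.306021, 0.136813) ; Δ = (0.004893, 0.049261)
  [+3]  conj(Y_{8,3})(Ω₁) = (0.363527, 0.002280) ; Y_{8,3}(Ω₂) = (0.015312, 0.011179) ; Δ = (0.005541, 0.004099)
  [+4]  conj(Y_{8,4})(Ω₁) = (0.024009, -0.040794) ; Y_{8,4}(Ω₂) = (-0.230436, -0.257512) ; Δ = (-0.016038, 0.003218)
  [+5]  conj(Y_{8,5})(Ω₁) = (0.173190, 0.307348) ; Y_{8,5}(Ω₂) = (-0.088048, -0.153865) ; Δ = (0.032041, -0.053709)
  [+6]  conj(Y_{8,6})(Ω₁) = (0.443561, 0.005563) ; Y_{8,6}(Ω₂) = (0.083026, 0.259591) ; Δ = (0.035383, 0.115607)
  [+7]  conj(Y_{8,7})(Ω₁) = (0.143797, -0.240856) ; Y_{8,7}(Ω₂) = (0.045044, 0.451915) ; Δ = (0.115324, 0.054135)
  [+8]  conj(Y_{8,8})(Ω₁) = (-0.047406, -0.085375) ; Y_{8,8}(Ω₂) = (-0.030690, 0.275695) ; Δ = (0.024992, -0.010449)
Total Σ_m = (0.359277, -0.000000). Multiply by 0.739198: (0.265577, -0.000000). P_8(cos γ) = 0.265577

0.265577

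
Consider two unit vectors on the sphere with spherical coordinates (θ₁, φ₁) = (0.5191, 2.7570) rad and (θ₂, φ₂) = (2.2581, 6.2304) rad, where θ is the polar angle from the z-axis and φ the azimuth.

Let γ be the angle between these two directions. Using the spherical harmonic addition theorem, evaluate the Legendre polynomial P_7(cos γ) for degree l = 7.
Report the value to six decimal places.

Expand P_7 via completeness: Σ_{m} conj(Y_{7,m}) at Ω₁ times Y_{7,m} at Ω₂ —
  term(m=-7) = (0.000208, 0.000223)   from Y*(Ω₁)=(0.003331, 0.001607), Y(Ω₂)=(0.076870, 0.029770)
  term(m=-6) = (0.002500, 0.005598)   from Y*(Ω₁)=(-0.016272, -0.017937), Y(Ω₂)=(-0.240577, -0.078848)
  term(m=-5) = (0.003665, 0.041423)   from Y*(Ω₁)=(0.033471, 0.091080), Y(Ω₂)=(0.413716, 0.111799)
  term(m=-4) = (-0.023492, 0.094533)   from Y*(Ω₁)=(0.008509, -0.262332), Y(Ω₂)=(-0.362880, -0.077778)
  term(m=-3) = (0.005139, -0.007924)   from Y*(Ω₁)=(-0.188848, 0.426293), Y(Ω₂)=(-0.020002, -0.003194)
  term(m=-2) = (0.127333, -0.099563)   from Y*(Ω₁)=(0.320587, -0.310356), Y(Ω₂)=(0.360234, 0.038172)
  term(m=-1) = (-0.003171, 0.001093)   from Y*(Ω₁)=(0.021840, -0.008840), Y(Ω₂)=(-0.142162, -0.007511)
  term(m=+0) = (0.145757, 0.000000)   from Y*(Ω₁)=(-0.449183, -0.000000), Y(Ω₂)=(-0.324493, 0.000000)
  term(m=+1) = (-0.003171, -0.001093)   from Y*(Ω₁)=(-0.021840, -0.008840), Y(Ω₂)=(0.142162, -0.007511)
  term(m=+2) = (0.127333, 0.099563)   from Y*(Ω₁)=(0.320587, 0.310356), Y(Ω₂)=(0.360234, -0.038172)
  term(m=+3) = (0.005139, 0.007924)   from Y*(Ω₁)=(0.188848, 0.426293), Y(Ω₂)=(0.020002, -0.003194)
  term(m=+4) = (-0.023492, -0.094533)   from Y*(Ω₁)=(0.008509, 0.262332), Y(Ω₂)=(-0.362880, 0.077778)
  term(m=+5) = (0.003665, -0.041423)   from Y*(Ω₁)=(-0.033471, 0.091080), Y(Ω₂)=(-0.413716, 0.111799)
  term(m=+6) = (0.002500, -0.005598)   from Y*(Ω₁)=(-0.016272, 0.017937), Y(Ω₂)=(-0.240577, 0.078848)
  term(m=+7) = (0.000208, -0.000223)   from Y*(Ω₁)=(-0.003331, 0.001607), Y(Ω₂)=(-0.076870, 0.029770)
Total Σ_m = (0.370122, 0.000000). Multiply by 0.837758: (0.310073, 0.000000). P_7(cos γ) = 0.310073

0.310073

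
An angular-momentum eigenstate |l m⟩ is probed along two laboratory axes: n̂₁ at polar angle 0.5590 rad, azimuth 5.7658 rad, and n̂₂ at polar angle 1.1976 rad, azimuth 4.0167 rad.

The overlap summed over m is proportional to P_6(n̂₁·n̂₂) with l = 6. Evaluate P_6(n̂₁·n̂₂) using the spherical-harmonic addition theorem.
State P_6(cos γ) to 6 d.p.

-0.036191

Term-by-term m-sum for l=6 (normalisation 4π/13 = 0.966644):
  m=-6: -0.01074 - 0.00040j × 0.16144 + 0.27038j = -0.00163 - 0.00297j  (running Σ = -0.00163 - 0.00297j)
  m=-5: -0.05060 - 0.03135j × 0.14117 - 0.40312j = -0.01978 + 0.01597j  (running Σ = -0.02141 + 0.01300j)
  m=-4: -0.09323 - 0.17117j × -0.11608 + 0.04354j = 0.01828 + 0.01581j  (running Σ = -0.00313 + 0.02881j)
  m=-3: 0.00753 - 0.40407j × -0.25644 - 0.14556j = -0.06075 + 0.10252j  (running Σ = -0.06388 + 0.13134j)
  m=-2: 0.23907 - 0.40245j × 0.04080 + 0.22496j = 0.10029 + 0.03736j  (running Σ = 0.03641 + 0.16870j)
  m=-1: 0.07811 - 0.04445j × -0.14300 + 0.17127j = -0.00356 + 0.01973j  (running Σ = 0.03286 + 0.18843j)
  m=0: -0.41249 + 0.00000j × 0.25008 + 0.00000j = -0.10316 + 0.00000j  (running Σ = -0.07030 + 0.18843j)
  m=1: -0.07811 - 0.04445j × 0.14300 + 0.17127j = -0.00356 - 0.01973j  (running Σ = -0.07385 + 0.16870j)
  m=2: 0.23907 + 0.40245j × 0.04080 - 0.22496j = 0.10029 - 0.03736j  (running Σ = 0.02644 + 0.13134j)
  m=3: -0.00753 - 0.40407j × 0.25644 - 0.14556j = -0.06075 - 0.10252j  (running Σ = -0.03431 + 0.02881j)
  m=4: -0.09323 + 0.17117j × -0.11608 - 0.04354j = 0.01828 - 0.01581j  (running Σ = -0.01603 + 0.01300j)
  m=5: 0.05060 - 0.03135j × -0.14117 - 0.40312j = -0.01978 - 0.01597j  (running Σ = -0.03581 - 0.00297j)
  m=6: -0.01074 + 0.00040j × 0.16144 - 0.27038j = -0.00163 + 0.00297j  (running Σ = -0.03744 + 0.00000j)
Total Σ_m = -0.03744 + 0.00000j. Multiply by 0.966644: -0.03619 + 0.00000j. P_6(cos γ) = -0.036191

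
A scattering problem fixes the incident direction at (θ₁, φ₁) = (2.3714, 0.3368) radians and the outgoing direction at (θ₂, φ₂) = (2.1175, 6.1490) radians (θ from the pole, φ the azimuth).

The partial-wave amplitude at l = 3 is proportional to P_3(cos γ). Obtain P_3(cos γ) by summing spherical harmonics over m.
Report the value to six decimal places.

0.487120

Summing Y*_{l m}(θ₁,φ₁)·Y_{l m}(θ₂,φ₂) over m ∈ [−3, 3]; prefactor 4π/(2·3+1) = 1.795196:
  m=-3: Y*=+0.074857+0.119293i  Y=+0.239293+0.101893i  product +0.005758+0.036173i
  m=-2: Y*=-0.277951-0.221841i  Y=-0.373830-0.102805i  product +0.081100+0.111506i
  m=-1: Y*=+0.334713+0.117197i  Y=+0.096126+0.012977i  product +0.030654+0.015609i
  m=+0: Y*=+0.113567-0.000000i  Y=+0.319847+0.000000i  product +0.036324+0.000000i
  m=+1: Y*=-0.334713+0.117197i  Y=-0.096126+0.012977i  product +0.030654-0.015609i
  m=+2: Y*=-0.277951+0.221841i  Y=-0.373830+0.102805i  product +0.081100-0.111506i
  m=+3: Y*=-0.074857+0.119293i  Y=-0.239293+0.101893i  product +0.005758-0.036173i
Σ over m = +0.271347-0.000000i; ×(4π/7) → +0.487120-0.000000i. Real part: 0.487120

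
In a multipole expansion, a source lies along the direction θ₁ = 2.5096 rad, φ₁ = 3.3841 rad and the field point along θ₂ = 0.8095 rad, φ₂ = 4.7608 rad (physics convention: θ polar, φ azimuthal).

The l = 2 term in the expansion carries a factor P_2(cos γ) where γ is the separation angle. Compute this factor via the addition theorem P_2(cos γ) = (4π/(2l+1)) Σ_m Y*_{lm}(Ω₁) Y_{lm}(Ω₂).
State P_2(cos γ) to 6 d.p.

-0.162807

Summing Y*_{l m}(θ₁,φ₁)·Y_{l m}(θ₂,φ₂) over m ∈ [−2, 2]; prefactor 4π/(2·2+1) = 2.513274:
  m=-2: Y*=0.11926 + 0.06285j  Y=-0.20150 + 0.01957j  product -0.02526 - 0.01033j
  m=-1: Y*=0.35746 + 0.08843j  Y=0.01867 + 0.38537j  product -0.02740 + 0.13941j
  m=+0: Y*=0.30058 + 0.00000j  Y=0.13490 + 0.00000j  product 0.04055 + 0.00000j
  m=+1: Y*=-0.35746 + 0.08843j  Y=-0.01867 + 0.38537j  product -0.02740 - 0.13941j
  m=+2: Y*=0.11926 - 0.06285j  Y=-0.20150 - 0.01957j  product -0.02526 + 0.01033j
Accumulated sum -0.06478 + 0.00000j; after 4π/(2l+1) scaling, -0.16281 + 0.00000j ⇒ P_2 = -0.162807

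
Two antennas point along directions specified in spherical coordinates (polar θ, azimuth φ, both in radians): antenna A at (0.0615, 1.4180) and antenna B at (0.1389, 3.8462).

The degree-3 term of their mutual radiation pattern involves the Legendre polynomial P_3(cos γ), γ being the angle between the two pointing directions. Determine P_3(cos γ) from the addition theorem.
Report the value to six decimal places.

Expand P_3 via completeness: Σ_{m} conj(Y_{3,m}) at Ω₁ times Y_{3,m} at Ω₂ —
  [-3]  conj(Y_{3,-3})(Ω₁) = (-0.000043, -0.000087) ; Y_{3,-3}(Ω₂) = (0.000572, 0.000948) ; Δ = (0.000000, -0.000000)
  [-2]  conj(Y_{3,-2})(Ω₁) = (-0.003675, 0.001159) ; Y_{3,-2}(Ω₂) = (0.003121, -0.019149) ; Δ = (0.000011, 0.000074)
  [-1]  conj(Y_{3,-1})(Ω₁) = (0.012036, 0.078156) ; Y_{3,-1}(Ω₂) = (-0.133093, 0.113155) ; Δ = (-0.010446, -0.009040)
  [+0]  conj(Y_{3,0})(Ω₁) = (0.737907, -0.000000) ; Y_{3,0}(Ω₂) = (0.703741, 0.000000) ; Δ = (0.519295, 0.000000)
  [+1]  conj(Y_{3,1})(Ω₁) = (-0.012036, 0.078156) ; Y_{3,1}(Ω₂) = (0.133093, 0.113155) ; Δ = (-0.010446, 0.009040)
  [+2]  conj(Y_{3,2})(Ω₁) = (-0.003675, -0.001159) ; Y_{3,2}(Ω₂) = (0.003121, 0.019149) ; Δ = (0.000011, -0.000074)
  [+3]  conj(Y_{3,3})(Ω₁) = (0.000043, -0.000087) ; Y_{3,3}(Ω₂) = (-0.000572, 0.000948) ; Δ = (0.000000, 0.000000)
Σ over m = (0.498426, 0.000000); ×(4π/7) → (0.894772, 0.000000). Real part: 0.894772

0.894772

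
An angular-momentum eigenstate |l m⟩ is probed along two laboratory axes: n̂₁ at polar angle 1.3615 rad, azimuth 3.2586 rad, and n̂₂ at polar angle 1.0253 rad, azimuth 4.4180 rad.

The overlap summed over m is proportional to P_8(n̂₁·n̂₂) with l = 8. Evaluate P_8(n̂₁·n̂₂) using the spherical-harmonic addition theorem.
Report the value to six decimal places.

Addition theorem: P_8(cos γ) = (4π/17) Σ_m Y*_{lm}(Ω₁) Y_{lm}(Ω₂), m = −8…8:
  [-8]  conj(Y_{8,-8})(Ω₁) = +0.256177+0.347879i ; Y_{8,-8}(Ω₂) = -0.103844+0.104070i ; Δ = -0.062806-0.009465i
  [-7]  conj(Y_{8,-7})(Ω₁) = -0.250671-0.268138i ; Y_{8,-7}(Ω₂) = +0.314930+0.167950i ; Δ = -0.033910-0.126545i
  [-6]  conj(Y_{8,-6})(Ω₁) = -0.088738-0.075054i ; Y_{8,-6}(Ω₂) = +0.086718-0.437819i ; Δ = -0.040555+0.032343i
  [-5]  conj(Y_{8,-5})(Ω₁) = +0.296739+0.196557i ; Y_{8,-5}(Ω₂) = -0.198959+0.019732i ; Δ = -0.062917-0.033252i
  [-4]  conj(Y_{8,-4})(Ω₁) = -0.000349-0.000177i ; Y_{8,-4}(Ω₂) = -0.089222-0.215071i ; Δ = -0.000007+0.000091i
  [-3]  conj(Y_{8,-3})(Ω₁) = -0.311070-0.113910i ; Y_{8,-3}(Ω₂) = -0.256618+0.210775i ; Δ = +0.103835-0.036335i
  [-2]  conj(Y_{8,-2})(Ω₁) = +0.050914+0.012137i ; Y_{8,-2}(Ω₂) = -0.060836-0.040625i ; Δ = -0.002604-0.002807i
  [-1]  conj(Y_{8,-1})(Ω₁) = +0.314188+0.036931i ; Y_{8,-1}(Ω₂) = -0.099721+0.328896i ; Δ = -0.043478+0.099652i
  [+0]  conj(Y_{8,0})(Ω₁) = -0.067446-0.000000i ; Y_{8,0}(Ω₂) = -0.022965+0.000000i ; Δ = +0.001549+0.000000i
  [+1]  conj(Y_{8,1})(Ω₁) = -0.314188+0.036931i ; Y_{8,1}(Ω₂) = +0.099721+0.328896i ; Δ = -0.043478-0.099652i
  [+2]  conj(Y_{8,2})(Ω₁) = +0.050914-0.012137i ; Y_{8,2}(Ω₂) = -0.060836+0.040625i ; Δ = -0.002604+0.002807i
  [+3]  conj(Y_{8,3})(Ω₁) = +0.311070-0.113910i ; Y_{8,3}(Ω₂) = +0.256618+0.210775i ; Δ = +0.103835+0.036335i
  [+4]  conj(Y_{8,4})(Ω₁) = -0.000349+0.000177i ; Y_{8,4}(Ω₂) = -0.089222+0.215071i ; Δ = -0.000007-0.000091i
  [+5]  conj(Y_{8,5})(Ω₁) = -0.296739+0.196557i ; Y_{8,5}(Ω₂) = +0.198959+0.019732i ; Δ = -0.062917+0.033252i
  [+6]  conj(Y_{8,6})(Ω₁) = -0.088738+0.075054i ; Y_{8,6}(Ω₂) = +0.086718+0.437819i ; Δ = -0.040555-0.032343i
  [+7]  conj(Y_{8,7})(Ω₁) = +0.250671-0.268138i ; Y_{8,7}(Ω₂) = -0.314930+0.167950i ; Δ = -0.033910+0.126545i
  [+8]  conj(Y_{8,8})(Ω₁) = +0.256177-0.347879i ; Y_{8,8}(Ω₂) = -0.103844-0.104070i ; Δ = -0.062806+0.009465i
Total Σ_m = -0.283335+0.000000i. Multiply by 0.739198: -0.209441+0.000000i. P_8(cos γ) = -0.209441

-0.209441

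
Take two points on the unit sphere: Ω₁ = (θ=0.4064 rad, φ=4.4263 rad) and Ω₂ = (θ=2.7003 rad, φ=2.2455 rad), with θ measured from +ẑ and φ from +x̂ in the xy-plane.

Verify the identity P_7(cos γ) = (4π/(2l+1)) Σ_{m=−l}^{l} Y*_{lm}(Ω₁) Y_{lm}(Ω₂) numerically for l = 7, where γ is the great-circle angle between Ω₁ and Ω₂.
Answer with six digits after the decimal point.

0.219461

Addition theorem: P_7(cos γ) = (4π/15) Σ_m Y*_{lm}(Ω₁) Y_{lm}(Ω₂), m = −7…7:
  term(m=-7) = (-0.000001, 0.000000)   from Y*(Ω₁)=(0.000685, -0.000316), Y(Ω₂)=(-0.001296, 0.000014)
  term(m=-6) = (-0.000058, -0.000033)   from Y*(Ω₁)=(0.000952, 0.006488), Y(Ω₂)=(-0.006330, 0.008087)
  term(m=-5) = (-0.000162, -0.001766)   from Y*(Ω₁)=(-0.034961, -0.004939), Y(Ω₂)=(0.011542, 0.048870)
  term(m=-4) = (0.016877, -0.014261)   from Y*(Ω₁)=(0.054255, -0.119420), Y(Ω₂)=(0.152205, 0.072172)
  term(m=-3) = (0.124800, 0.033094)   from Y*(Ω₁)=(0.253988, 0.219429), Y(Ω₂)=(0.345818, -0.168465)
  term(m=-2) = (0.098673, 0.269655)   from Y*(Ω₁)=(-0.452934, 0.291710), Y(Ω₂)=(0.117035, -0.519975)
  term(m=-1) = (-0.050112, 0.071699)   from Y*(Ω₁)=(-0.101154, -0.343875), Y(Ω₂)=(-0.152445, -0.190571)
  term(m=+0) = (-0.118069, -0.000000)   from Y*(Ω₁)=(-0.306434, -0.000000), Y(Ω₂)=(0.385301, 0.000000)
  term(m=+1) = (-0.050112, -0.071699)   from Y*(Ω₁)=(0.101154, -0.343875), Y(Ω₂)=(0.152445, -0.190571)
  term(m=+2) = (0.098673, -0.269655)   from Y*(Ω₁)=(-0.452934, -0.291710), Y(Ω₂)=(0.117035, 0.519975)
  term(m=+3) = (0.124800, -0.033094)   from Y*(Ω₁)=(-0.253988, 0.219429), Y(Ω₂)=(-0.345818, -0.168465)
  term(m=+4) = (0.016877, 0.014261)   from Y*(Ω₁)=(0.054255, 0.119420), Y(Ω₂)=(0.152205, -0.072172)
  term(m=+5) = (-0.000162, 0.001766)   from Y*(Ω₁)=(0.034961, -0.004939), Y(Ω₂)=(-0.011542, 0.048870)
  term(m=+6) = (-0.000058, 0.000033)   from Y*(Ω₁)=(0.000952, -0.006488), Y(Ω₂)=(-0.006330, -0.008087)
  term(m=+7) = (-0.000001, -0.000000)   from Y*(Ω₁)=(-0.000685, -0.000316), Y(Ω₂)=(0.001296, 0.000014)
Total Σ_m = (0.261962, 0.000000). Multiply by 0.837758: (0.219461, 0.000000). P_7(cos γ) = 0.219461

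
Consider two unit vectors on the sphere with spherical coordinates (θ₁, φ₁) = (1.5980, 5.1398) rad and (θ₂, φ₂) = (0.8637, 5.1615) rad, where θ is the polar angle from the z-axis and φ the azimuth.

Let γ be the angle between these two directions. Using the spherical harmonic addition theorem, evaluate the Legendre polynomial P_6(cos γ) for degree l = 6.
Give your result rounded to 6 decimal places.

Term-by-term m-sum for l=6 (normalisation 4π/13 = 0.966644):
  m=-6: Y*=0.40394 - 0.26299j  Y=0.08411 + 0.04031j  product 0.04458 - 0.00584j
  m=-5: Y*=-0.03834 - 0.02437j  Y=0.21559 - 0.17248j  product -0.01247 + 0.00136j
  m=-4: Y*=0.04890 - 0.34995j  Y=-0.09713 - 0.42310j  product -0.15282 + 0.01330j
  m=-3: Y*=-0.05076 + 0.01507j  Y=-0.29776 - 0.06767j  product 0.01613 - 0.00105j
  m=-2: Y*=-0.21077 - 0.24227j  Y=0.08433 - 0.10588j  product -0.04343 + 0.00189j
  m=-1: Y*=-0.02311 + 0.05074j  Y=-0.15753 - 0.32685j  product 0.02023 - 0.00044j
  m=+0: Y*=-0.31292 + 0.00000j  Y=0.03642 + 0.00000j  product -0.01140 + 0.00000j
  m=+1: Y*=0.02311 + 0.05074j  Y=0.15753 - 0.32685j  product 0.02023 + 0.00044j
  m=+2: Y*=-0.21077 + 0.24227j  Y=0.08433 + 0.10588j  product -0.04343 - 0.00189j
  m=+3: Y*=0.05076 + 0.01507j  Y=0.29776 - 0.06767j  product 0.01613 + 0.00105j
  m=+4: Y*=0.04890 + 0.34995j  Y=-0.09713 + 0.42310j  product -0.15282 - 0.01330j
  m=+5: Y*=0.03834 - 0.02437j  Y=-0.21559 - 0.17248j  product -0.01247 - 0.00136j
  m=+6: Y*=0.40394 + 0.26299j  Y=0.08411 - 0.04031j  product 0.04458 + 0.00584j
Total Σ_m = -0.26694 - 0.00000j. Multiply by 0.966644: -0.25803 - 0.00000j. P_6(cos γ) = -0.258034

-0.258034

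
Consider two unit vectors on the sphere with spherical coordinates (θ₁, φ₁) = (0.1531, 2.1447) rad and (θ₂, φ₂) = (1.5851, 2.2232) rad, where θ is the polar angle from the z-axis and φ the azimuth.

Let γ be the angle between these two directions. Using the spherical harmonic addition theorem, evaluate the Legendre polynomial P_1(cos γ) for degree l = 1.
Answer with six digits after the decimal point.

0.137882

Summing Y*_{l m}(θ₁,φ₁)·Y_{l m}(θ₂,φ₂) over m ∈ [−1, 1]; prefactor 4π/(2·1+1) = 4.188790:
  term(m=-1) = 0.01815 - 0.00143j   from Y*(Ω₁)=-0.02861 + 0.04425j, Y(Ω₂)=-0.20973 - 0.27451j
  term(m=+0) = -0.00337 + 0.00000j   from Y*(Ω₁)=0.48289 + 0.00000j, Y(Ω₂)=-0.00699 + 0.00000j
  term(m=+1) = 0.01815 + 0.00143j   from Y*(Ω₁)=0.02861 + 0.04425j, Y(Ω₂)=0.20973 - 0.27451j
Σ over m = 0.03292 + 0.00000j; ×(4π/3) → 0.13788 + 0.00000j. Real part: 0.137882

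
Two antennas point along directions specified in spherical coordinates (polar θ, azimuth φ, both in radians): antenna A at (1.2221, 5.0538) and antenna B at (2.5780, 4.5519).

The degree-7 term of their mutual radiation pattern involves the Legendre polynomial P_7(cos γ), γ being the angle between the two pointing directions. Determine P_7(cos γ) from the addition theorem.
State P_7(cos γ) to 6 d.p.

-0.266190

Term-by-term m-sum for l=7 (normalisation 4π/15 = 0.837758):
  m=-7: Y*=-0.221140-0.236562i  Y=+0.005599-0.002686i  product -0.001874-0.000730i
  m=-6: Y*=+0.202502-0.391193i  Y=+0.020998+0.030181i  product +0.016059-0.002103i
  m=-5: Y*=+0.137966+0.018916i  Y=-0.095174+0.091983i  product -0.014871+0.010890i
  m=-4: Y*=-0.059072-0.283892i  Y=-0.254552-0.190300i  product -0.038988+0.083507i
  m=-3: Y*=+0.216231-0.131552i  Y=+0.225432-0.431468i  product -0.008015-0.122953i
  m=-2: Y*=-0.150458-0.122373i  Y=+0.337331+0.112154i  product -0.037029-0.058155i
  m=-1: Y*=+0.094395-0.265657i  Y=+0.025926-0.160157i  product -0.040099-0.022005i
  m=+0: Y*=-0.163052-0.000000i  Y=+0.417693+0.000000i  product -0.068106-0.000000i
  m=+1: Y*=-0.094395-0.265657i  Y=-0.025926-0.160157i  product -0.040099+0.022005i
  m=+2: Y*=-0.150458+0.122373i  Y=+0.337331-0.112154i  product -0.037029+0.058155i
  m=+3: Y*=-0.216231-0.131552i  Y=-0.225432-0.431468i  product -0.008015+0.122953i
  m=+4: Y*=-0.059072+0.283892i  Y=-0.254552+0.190300i  product -0.038988-0.083507i
  m=+5: Y*=-0.137966+0.018916i  Y=+0.095174+0.091983i  product -0.014871-0.010890i
  m=+6: Y*=+0.202502+0.391193i  Y=+0.020998-0.030181i  product +0.016059+0.002103i
  m=+7: Y*=+0.221140-0.236562i  Y=-0.005599-0.002686i  product -0.001874+0.000730i
Σ over m = -0.317741+0.000000i; ×(4π/15) → -0.266190+0.000000i. Real part: -0.266190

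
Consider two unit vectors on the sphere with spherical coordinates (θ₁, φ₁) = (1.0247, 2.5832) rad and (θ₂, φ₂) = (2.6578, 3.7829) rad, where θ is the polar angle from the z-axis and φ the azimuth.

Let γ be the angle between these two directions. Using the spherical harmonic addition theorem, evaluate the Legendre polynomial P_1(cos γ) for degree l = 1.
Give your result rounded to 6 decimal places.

-0.315608

Summing Y*_{l m}(θ₁,φ₁)·Y_{l m}(θ₂,φ₂) over m ∈ [−1, 1]; prefactor 4π/(2·1+1) = 4.188790:
  [-1]  conj(Y_{1,-1})(Ω₁) = -0.25040 + 0.15643j ; Y_{1,-1}(Ω₂) = -0.12877 + 0.09614j ; Δ = 0.01721 - 0.04422j
  [+0]  conj(Y_{1,0})(Ω₁) = 0.25376 + 0.00000j ; Y_{1,0}(Ω₂) = -0.43253 + 0.00000j ; Δ = -0.10976 + 0.00000j
  [+1]  conj(Y_{1,1})(Ω₁) = 0.25040 + 0.15643j ; Y_{1,1}(Ω₂) = 0.12877 + 0.09614j ; Δ = 0.01721 + 0.04422j
Accumulated sum -0.07535 + 0.00000j; after 4π/(2l+1) scaling, -0.31561 + 0.00000j ⇒ P_1 = -0.315608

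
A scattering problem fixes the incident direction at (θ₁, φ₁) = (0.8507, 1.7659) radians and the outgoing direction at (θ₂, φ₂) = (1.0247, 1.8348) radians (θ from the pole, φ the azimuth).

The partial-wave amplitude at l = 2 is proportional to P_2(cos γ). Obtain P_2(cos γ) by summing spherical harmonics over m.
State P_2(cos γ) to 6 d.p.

0.950542

Term-by-term m-sum for l=2 (normalisation 4π/5 = 2.513274):
  m=-2: -0.20188 - 0.08303j × -0.24367 + 0.14212j = 0.06099 - 0.00846j  (running Σ = 0.06099 - 0.00846j)
  m=-1: -0.07425 + 0.37572j × -0.08947 - 0.33099j = 0.13100 - 0.00904j  (running Σ = 0.19200 - 0.01750j)
  m=0: 0.09608 + 0.00000j × -0.06018 + 0.00000j = -0.00578 + 0.00000j  (running Σ = 0.18621 - 0.01750j)
  m=1: 0.07425 + 0.37572j × 0.08947 - 0.33099j = 0.13100 + 0.00904j  (running Σ = 0.31722 - 0.00846j)
  m=2: -0.20188 + 0.08303j × -0.24367 - 0.14212j = 0.06099 + 0.00846j  (running Σ = 0.37821 + 0.00000j)
Accumulated sum 0.37821 + 0.00000j; after 4π/(2l+1) scaling, 0.95054 + 0.00000j ⇒ P_2 = 0.950542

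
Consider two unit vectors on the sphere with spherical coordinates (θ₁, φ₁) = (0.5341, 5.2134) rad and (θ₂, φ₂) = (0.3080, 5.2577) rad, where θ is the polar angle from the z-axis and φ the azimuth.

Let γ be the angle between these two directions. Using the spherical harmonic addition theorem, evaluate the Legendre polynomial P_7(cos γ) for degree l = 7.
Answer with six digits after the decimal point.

0.398496

Summing Y*_{l m}(θ₁,φ₁)·Y_{l m}(θ₂,φ₂) over m ∈ [−7, 7]; prefactor 4π/(2·7+1) = 0.837758:
  [-7]  conj(Y_{7,-7})(Ω₁) = (0.001583, -0.004138) ; Y_{7,-7}(Ω₂) = (0.000074, 0.000092) ; Δ = (0.000000, -0.000000)
  [-6]  conj(Y_{7,-6})(Ω₁) = (0.027770, -0.003787) ; Y_{7,-6}(Ω₂) = (0.001372, -0.000180) ; Δ = (0.000037, -0.000010)
  [-5]  conj(Y_{7,-5})(Ω₁) = (0.064359, 0.087068) ; Y_{7,-5}(Ω₂) = (0.004093, -0.009290) ; Δ = (0.001072, -0.000241)
  [-4]  conj(Y_{7,-4})(Ω₁) = (-0.118093, 0.255304) ; Y_{7,-4}(Ω₂) = (-0.029813, -0.042615) ; Δ = (0.014400, -0.002579)
  [-3]  conj(Y_{7,-3})(Ω₁) = (-0.474578, 0.032208) ; Y_{7,-3}(Ω₂) = (-0.187588, 0.012236) ; Δ = (0.088631, -0.011849)
  [-2]  conj(Y_{7,-2})(Ω₁) = (-0.225436, -0.352663) ; Y_{7,-2}(Ω₂) = (-0.209083, 0.401441) ; Δ = (0.188708, -0.016763)
  [-1]  conj(Y_{7,-1})(Ω₁) = (-0.034818, 0.063581) ; Y_{7,-1}(Ω₂) = (0.307883, 0.507494) ; Δ = (-0.042987, 0.001906)
  [+0]  conj(Y_{7,0})(Ω₁) = (-0.443775, -0.000000) ; Y_{7,0}(Ω₂) = (0.054210, 0.000000) ; Δ = (-0.024057, -0.000000)
  [+1]  conj(Y_{7,1})(Ω₁) = (0.034818, 0.063581) ; Y_{7,1}(Ω₂) = (-0.307883, 0.507494) ; Δ = (-0.042987, -0.001906)
  [+2]  conj(Y_{7,2})(Ω₁) = (-0.225436, 0.352663) ; Y_{7,2}(Ω₂) = (-0.209083, -0.401441) ; Δ = (0.188708, 0.016763)
  [+3]  conj(Y_{7,3})(Ω₁) = (0.474578, 0.032208) ; Y_{7,3}(Ω₂) = (0.187588, 0.012236) ; Δ = (0.088631, 0.011849)
  [+4]  conj(Y_{7,4})(Ω₁) = (-0.118093, -0.255304) ; Y_{7,4}(Ω₂) = (-0.029813, 0.042615) ; Δ = (0.014400, 0.002579)
  [+5]  conj(Y_{7,5})(Ω₁) = (-0.064359, 0.087068) ; Y_{7,5}(Ω₂) = (-0.004093, -0.009290) ; Δ = (0.001072, 0.000241)
  [+6]  conj(Y_{7,6})(Ω₁) = (0.027770, 0.003787) ; Y_{7,6}(Ω₂) = (0.001372, 0.000180) ; Δ = (0.000037, 0.000010)
  [+7]  conj(Y_{7,7})(Ω₁) = (-0.001583, -0.004138) ; Y_{7,7}(Ω₂) = (-0.000074, 0.000092) ; Δ = (0.000000, 0.000000)
Accumulated sum (0.475669, -0.000000); after 4π/(2l+1) scaling, (0.398496, -0.000000) ⇒ P_7 = 0.398496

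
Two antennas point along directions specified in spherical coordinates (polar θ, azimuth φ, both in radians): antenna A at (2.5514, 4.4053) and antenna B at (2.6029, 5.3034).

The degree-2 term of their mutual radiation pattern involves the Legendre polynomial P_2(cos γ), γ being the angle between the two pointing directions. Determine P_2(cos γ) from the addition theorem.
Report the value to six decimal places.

0.691001

Summing Y*_{l m}(θ₁,φ₁)·Y_{l m}(θ₂,φ₂) over m ∈ [−2, 2]; prefactor 4π/(2·2+1) = 2.513274:
  m=-2: -0.09777 + 0.06894j × -0.03854 + 0.09407j = -0.00272 - 0.01185j  (running Σ = -0.00272 - 0.01185j)
  m=-1: 0.10798 + 0.34050j × -0.18956 - 0.28249j = 0.07572 - 0.09505j  (running Σ = 0.07300 - 0.10690j)
  m=0: 0.33774 + 0.00000j × 0.38177 + 0.00000j = 0.12894 + 0.00000j  (running Σ = 0.20194 - 0.10690j)
  m=1: -0.10798 + 0.34050j × 0.18956 - 0.28249j = 0.07572 + 0.09505j  (running Σ = 0.27766 - 0.01185j)
  m=2: -0.09777 - 0.06894j × -0.03854 - 0.09407j = -0.00272 + 0.01185j  (running Σ = 0.27494 + 0.00000j)
Σ over m = 0.27494 + 0.00000j; ×(4π/5) → 0.69100 + 0.00000j. Real part: 0.691001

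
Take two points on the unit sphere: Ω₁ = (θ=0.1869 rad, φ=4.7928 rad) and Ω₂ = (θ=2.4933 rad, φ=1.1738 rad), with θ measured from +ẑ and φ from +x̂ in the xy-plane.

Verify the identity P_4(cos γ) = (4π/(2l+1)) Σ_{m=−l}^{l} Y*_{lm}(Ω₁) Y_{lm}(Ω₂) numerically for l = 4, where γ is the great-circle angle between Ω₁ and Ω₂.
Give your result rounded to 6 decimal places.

Summing Y*_{l m}(θ₁,φ₁)·Y_{l m}(θ₂,φ₂) over m ∈ [−4, 4]; prefactor 4π/(2·4+1) = 1.396263:
  [-4]  conj(Y_{4,-4})(Ω₁) = +0.000500+0.000167i ; Y_{4,-4}(Ω₂) = -0.001011+0.058821i ; Δ = -0.000010+0.000029i
  [-3]  conj(Y_{4,-3})(Ω₁) = -0.001885+0.007662i ; Y_{4,-3}(Ω₂) = +0.204005-0.081437i ; Δ = +0.000239+0.001717i
  [-2]  conj(Y_{4,-2})(Ω₁) = -0.065650-0.010650i ; Y_{4,-2}(Ω₂) = -0.294786-0.299897i ; Δ = +0.016159+0.022828i
  [-1]  conj(Y_{4,-1})(Ω₁) = +0.026075-0.323576i ; Y_{4,-1}(Ω₂) = -0.127464+0.304024i ; Δ = +0.095051+0.049172i
  [+0]  conj(Y_{4,0})(Ω₁) = +0.704601-0.000000i ; Y_{4,0}(Ω₂) = -0.204317+0.000000i ; Δ = -0.143962+0.000000i
  [+1]  conj(Y_{4,1})(Ω₁) = -0.026075-0.323576i ; Y_{4,1}(Ω₂) = +0.127464+0.304024i ; Δ = +0.095051-0.049172i
  [+2]  conj(Y_{4,2})(Ω₁) = -0.065650+0.010650i ; Y_{4,2}(Ω₂) = -0.294786+0.299897i ; Δ = +0.016159-0.022828i
  [+3]  conj(Y_{4,3})(Ω₁) = +0.001885+0.007662i ; Y_{4,3}(Ω₂) = -0.204005-0.081437i ; Δ = +0.000239-0.001717i
  [+4]  conj(Y_{4,4})(Ω₁) = +0.000500-0.000167i ; Y_{4,4}(Ω₂) = -0.001011-0.058821i ; Δ = -0.000010-0.000029i
Total Σ_m = +0.078916+0.000000i. Multiply by 1.396263: +0.110188+0.000000i. P_4(cos γ) = 0.110188

0.110188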